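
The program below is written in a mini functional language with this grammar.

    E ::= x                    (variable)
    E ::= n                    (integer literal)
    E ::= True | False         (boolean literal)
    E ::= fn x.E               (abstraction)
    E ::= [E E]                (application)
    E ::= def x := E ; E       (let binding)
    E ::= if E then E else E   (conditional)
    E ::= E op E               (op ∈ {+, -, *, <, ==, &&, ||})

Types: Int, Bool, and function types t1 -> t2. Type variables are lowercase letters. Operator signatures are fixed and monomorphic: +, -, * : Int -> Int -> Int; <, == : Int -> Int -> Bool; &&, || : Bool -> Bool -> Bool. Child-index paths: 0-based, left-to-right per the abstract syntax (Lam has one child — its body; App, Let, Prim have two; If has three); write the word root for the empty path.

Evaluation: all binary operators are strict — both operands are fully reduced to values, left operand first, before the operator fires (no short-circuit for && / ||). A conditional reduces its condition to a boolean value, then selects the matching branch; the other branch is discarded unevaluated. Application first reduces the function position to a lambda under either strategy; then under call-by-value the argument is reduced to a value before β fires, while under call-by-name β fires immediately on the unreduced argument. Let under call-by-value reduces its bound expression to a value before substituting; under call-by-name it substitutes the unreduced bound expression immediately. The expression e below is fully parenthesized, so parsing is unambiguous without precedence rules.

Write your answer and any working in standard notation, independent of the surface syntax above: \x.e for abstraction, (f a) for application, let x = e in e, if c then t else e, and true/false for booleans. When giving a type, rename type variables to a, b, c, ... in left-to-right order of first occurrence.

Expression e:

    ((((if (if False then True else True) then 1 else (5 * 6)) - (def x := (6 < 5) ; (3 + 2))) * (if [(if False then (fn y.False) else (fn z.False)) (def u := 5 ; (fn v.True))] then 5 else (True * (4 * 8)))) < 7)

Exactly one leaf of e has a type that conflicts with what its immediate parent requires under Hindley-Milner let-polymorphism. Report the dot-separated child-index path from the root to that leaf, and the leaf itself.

Trace:
  unify Bool ~ Bool
  unify Bool ~ Bool
  unify Bool ~ Bool
  unify Int ~ Int
  unify Int ~ Int
  unify Int ~ Int
  unify Int ~ Int
  unify Int ~ Int
  unify Int ~ Int
let x : Bool
  unify Int ~ Int
  unify Int ~ Int
  unify Int ~ Int
  unify Int ~ Int
  unify Bool ~ Bool
\y._ : a -> Bool
\z._ : b -> Bool
  unify a -> Bool ~ b -> Bool
  unify a ~ b
  unify Bool ~ Bool
let u : Int
\v._ : c -> Bool
  unify b -> Bool ~ (c -> Bool) -> d
  unify b ~ c -> Bool
  unify Bool ~ d
_ _ : Bool
  unify Bool ~ Bool
  unify Bool ~ Int
  FAIL: mismatch Bool ~ Int

Answer: 0.1.2.0 : true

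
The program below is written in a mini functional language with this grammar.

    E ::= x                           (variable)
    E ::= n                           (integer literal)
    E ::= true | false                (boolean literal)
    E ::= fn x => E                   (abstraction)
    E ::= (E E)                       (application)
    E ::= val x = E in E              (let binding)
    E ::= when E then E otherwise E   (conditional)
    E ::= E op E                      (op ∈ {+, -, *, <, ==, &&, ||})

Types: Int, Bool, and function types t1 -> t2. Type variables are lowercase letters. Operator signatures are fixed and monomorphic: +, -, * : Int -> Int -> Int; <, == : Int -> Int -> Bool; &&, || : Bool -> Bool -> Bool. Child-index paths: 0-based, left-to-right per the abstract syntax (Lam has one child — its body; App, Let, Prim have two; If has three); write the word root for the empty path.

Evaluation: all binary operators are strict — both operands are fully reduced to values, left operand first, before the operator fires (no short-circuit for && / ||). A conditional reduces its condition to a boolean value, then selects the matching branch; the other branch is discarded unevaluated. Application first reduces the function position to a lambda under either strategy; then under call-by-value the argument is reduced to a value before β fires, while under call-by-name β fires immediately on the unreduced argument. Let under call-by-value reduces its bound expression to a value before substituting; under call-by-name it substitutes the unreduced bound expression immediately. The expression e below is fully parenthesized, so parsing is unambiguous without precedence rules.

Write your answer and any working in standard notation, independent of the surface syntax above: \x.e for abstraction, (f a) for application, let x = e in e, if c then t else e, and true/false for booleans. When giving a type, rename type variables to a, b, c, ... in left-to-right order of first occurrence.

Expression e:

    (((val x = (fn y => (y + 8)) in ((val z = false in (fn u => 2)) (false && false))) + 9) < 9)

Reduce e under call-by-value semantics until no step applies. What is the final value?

Answer: false

Derivation:
step 0: (((let x = (\y.(y + 8)) in ((let z = false in (\u.2)) (false && false))) + 9) < 9)
step 1: [let@0.0] ((((let z = false in (\u.2)) (false && false)) + 9) < 9)
step 2: [let@0.0.0] ((((\u.2) (false && false)) + 9) < 9)
step 3: [delta@0.0.1] ((((\u.2) false) + 9) < 9)
step 4: [beta@0.0] ((2 + 9) < 9)
step 5: [delta@0] (11 < 9)
step 6: [delta@root] false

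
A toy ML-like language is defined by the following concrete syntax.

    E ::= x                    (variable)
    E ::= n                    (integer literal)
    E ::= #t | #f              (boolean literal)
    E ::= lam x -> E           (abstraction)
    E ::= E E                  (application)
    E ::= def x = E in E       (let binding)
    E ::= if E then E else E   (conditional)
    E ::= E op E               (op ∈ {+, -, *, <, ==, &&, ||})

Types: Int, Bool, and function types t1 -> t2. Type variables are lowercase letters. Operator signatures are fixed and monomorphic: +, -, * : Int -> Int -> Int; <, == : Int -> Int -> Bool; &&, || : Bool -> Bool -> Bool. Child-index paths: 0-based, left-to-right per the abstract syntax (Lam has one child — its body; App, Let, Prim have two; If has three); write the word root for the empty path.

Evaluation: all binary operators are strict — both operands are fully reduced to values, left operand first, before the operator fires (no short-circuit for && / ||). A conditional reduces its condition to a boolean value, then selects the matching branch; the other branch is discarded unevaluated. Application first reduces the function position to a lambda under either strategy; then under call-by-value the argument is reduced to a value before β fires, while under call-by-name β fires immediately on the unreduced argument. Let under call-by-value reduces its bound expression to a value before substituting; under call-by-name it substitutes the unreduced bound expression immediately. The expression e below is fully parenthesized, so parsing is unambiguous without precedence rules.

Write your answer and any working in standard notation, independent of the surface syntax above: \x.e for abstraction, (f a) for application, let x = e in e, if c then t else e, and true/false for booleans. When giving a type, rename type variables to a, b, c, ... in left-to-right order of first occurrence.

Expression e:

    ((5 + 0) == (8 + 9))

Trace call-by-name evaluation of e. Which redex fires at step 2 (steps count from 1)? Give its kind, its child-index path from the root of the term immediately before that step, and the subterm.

Answer: delta at 1 : (8 + 9)

Derivation:
step 0: ((5 + 0) == (8 + 9))
step 1: [delta@0] (5 == (8 + 9))
step 2: [delta@1] (5 == 17)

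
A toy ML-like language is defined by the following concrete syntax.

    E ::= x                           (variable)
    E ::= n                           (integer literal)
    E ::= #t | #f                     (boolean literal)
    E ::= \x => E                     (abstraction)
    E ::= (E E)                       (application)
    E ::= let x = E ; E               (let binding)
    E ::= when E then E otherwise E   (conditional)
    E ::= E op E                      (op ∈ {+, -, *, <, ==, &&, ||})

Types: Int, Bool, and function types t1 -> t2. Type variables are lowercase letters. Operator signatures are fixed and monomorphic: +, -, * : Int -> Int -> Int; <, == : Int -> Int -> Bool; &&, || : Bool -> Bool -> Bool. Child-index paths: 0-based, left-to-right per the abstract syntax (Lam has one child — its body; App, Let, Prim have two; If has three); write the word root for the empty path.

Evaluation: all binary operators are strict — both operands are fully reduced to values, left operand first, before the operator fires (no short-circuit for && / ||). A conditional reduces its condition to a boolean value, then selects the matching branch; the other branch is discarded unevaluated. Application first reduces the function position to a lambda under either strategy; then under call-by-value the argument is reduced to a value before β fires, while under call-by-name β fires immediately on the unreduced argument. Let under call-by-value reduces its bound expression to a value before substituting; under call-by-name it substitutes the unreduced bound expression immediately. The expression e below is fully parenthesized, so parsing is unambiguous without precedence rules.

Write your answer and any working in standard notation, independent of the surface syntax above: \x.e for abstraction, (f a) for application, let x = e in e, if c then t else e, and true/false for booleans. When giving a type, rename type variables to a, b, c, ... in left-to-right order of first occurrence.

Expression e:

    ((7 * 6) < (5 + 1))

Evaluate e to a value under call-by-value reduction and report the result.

Trace:
step 0: ((7 * 6) < (5 + 1))
step 1: [delta@0] (42 < (5 + 1))
step 2: [delta@1] (42 < 6)
step 3: [delta@root] false

Answer: false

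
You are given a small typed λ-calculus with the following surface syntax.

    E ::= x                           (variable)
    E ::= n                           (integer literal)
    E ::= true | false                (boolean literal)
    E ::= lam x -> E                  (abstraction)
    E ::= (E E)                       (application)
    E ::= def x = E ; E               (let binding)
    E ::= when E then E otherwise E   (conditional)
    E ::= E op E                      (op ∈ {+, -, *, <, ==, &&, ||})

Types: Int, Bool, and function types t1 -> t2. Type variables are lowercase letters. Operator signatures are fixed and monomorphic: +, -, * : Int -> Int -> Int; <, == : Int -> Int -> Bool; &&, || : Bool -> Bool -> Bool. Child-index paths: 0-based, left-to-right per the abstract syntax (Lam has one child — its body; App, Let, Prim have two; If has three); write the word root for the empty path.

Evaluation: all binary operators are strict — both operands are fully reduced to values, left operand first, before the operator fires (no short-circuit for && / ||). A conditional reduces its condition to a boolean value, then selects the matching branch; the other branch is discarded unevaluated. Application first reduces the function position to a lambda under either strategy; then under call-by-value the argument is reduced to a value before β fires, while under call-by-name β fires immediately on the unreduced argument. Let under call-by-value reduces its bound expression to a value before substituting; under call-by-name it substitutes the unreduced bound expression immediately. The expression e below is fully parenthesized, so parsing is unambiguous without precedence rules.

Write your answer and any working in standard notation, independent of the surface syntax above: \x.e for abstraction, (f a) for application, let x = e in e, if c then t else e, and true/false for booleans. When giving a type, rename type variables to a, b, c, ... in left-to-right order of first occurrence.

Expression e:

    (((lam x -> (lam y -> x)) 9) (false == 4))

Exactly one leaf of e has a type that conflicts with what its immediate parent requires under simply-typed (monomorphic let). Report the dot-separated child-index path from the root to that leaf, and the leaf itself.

Answer: 1.0 : false

Trace:
x : a
\y._ : b -> a
\x._ : a -> b -> a
  unify a -> b -> a ~ Int -> c
  unify a ~ Int
  unify b -> Int ~ c
_ _ : b -> Int
  unify Bool ~ Int
  FAIL: mismatch Bool ~ Int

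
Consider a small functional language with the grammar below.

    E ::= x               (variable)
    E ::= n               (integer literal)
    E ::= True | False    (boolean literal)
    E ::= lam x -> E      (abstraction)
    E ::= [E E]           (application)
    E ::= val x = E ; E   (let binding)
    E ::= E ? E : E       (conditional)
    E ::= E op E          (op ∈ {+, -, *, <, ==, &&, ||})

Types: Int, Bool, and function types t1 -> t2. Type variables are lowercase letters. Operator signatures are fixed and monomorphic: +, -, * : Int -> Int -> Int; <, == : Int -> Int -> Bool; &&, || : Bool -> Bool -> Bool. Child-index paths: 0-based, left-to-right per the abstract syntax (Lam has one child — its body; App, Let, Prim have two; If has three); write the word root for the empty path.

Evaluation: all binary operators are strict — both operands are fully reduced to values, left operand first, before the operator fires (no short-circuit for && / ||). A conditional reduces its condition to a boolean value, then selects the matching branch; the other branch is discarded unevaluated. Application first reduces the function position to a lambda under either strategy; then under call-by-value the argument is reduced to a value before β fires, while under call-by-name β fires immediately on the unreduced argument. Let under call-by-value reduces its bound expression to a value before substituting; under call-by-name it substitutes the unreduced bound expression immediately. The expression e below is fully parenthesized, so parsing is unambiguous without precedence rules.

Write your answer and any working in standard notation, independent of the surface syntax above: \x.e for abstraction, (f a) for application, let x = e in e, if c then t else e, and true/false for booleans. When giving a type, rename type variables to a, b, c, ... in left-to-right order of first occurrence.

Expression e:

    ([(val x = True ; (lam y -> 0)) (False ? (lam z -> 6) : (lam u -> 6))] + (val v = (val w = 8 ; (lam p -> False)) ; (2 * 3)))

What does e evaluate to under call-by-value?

Answer: 6

Trace:
step 0: (((let x = true in (\y.0)) (if false then (\z.6) else (\u.6))) + (let v = (let w = 8 in (\p.false)) in (2 * 3)))
step 1: [let@0.0] (((\y.0) (if false then (\z.6) else (\u.6))) + (let v = (let w = 8 in (\p.false)) in (2 * 3)))
step 2: [if@0.1] (((\y.0) (\u.6)) + (let v = (let w = 8 in (\p.false)) in (2 * 3)))
step 3: [beta@0] (0 + (let v = (let w = 8 in (\p.false)) in (2 * 3)))
step 4: [let@1.0] (0 + (let v = (\p.false) in (2 * 3)))
step 5: [let@1] (0 + (2 * 3))
step 6: [delta@1] (0 + 6)
step 7: [delta@root] 6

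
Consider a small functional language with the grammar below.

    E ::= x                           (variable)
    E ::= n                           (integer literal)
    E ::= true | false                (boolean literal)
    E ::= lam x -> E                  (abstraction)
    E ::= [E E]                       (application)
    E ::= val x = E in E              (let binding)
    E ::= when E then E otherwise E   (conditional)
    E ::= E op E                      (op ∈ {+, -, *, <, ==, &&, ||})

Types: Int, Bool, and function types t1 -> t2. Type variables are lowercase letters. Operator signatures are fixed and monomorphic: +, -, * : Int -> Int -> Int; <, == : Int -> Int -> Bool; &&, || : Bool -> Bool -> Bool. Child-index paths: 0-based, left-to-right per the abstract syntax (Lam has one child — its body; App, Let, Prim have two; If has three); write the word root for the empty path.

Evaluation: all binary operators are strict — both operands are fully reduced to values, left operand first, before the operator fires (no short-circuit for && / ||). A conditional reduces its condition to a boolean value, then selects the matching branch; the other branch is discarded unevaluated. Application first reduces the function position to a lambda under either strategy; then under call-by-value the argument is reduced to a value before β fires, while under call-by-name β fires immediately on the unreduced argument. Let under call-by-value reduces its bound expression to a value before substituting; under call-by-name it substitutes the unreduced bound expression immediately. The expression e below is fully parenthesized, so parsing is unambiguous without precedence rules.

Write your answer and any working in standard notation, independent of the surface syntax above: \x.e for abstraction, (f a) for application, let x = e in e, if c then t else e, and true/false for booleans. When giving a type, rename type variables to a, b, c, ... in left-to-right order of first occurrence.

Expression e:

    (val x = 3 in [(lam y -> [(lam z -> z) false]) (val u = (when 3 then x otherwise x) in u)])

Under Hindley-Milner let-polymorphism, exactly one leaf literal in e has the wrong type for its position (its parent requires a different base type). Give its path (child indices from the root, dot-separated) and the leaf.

Answer: 1.1.0.0 : 3

Working:
let x : Int
z : b
\z._ : b -> b
  unify b -> b ~ Bool -> c
  unify b ~ Bool
  unify Bool ~ c
_ _ : Bool
\y._ : a -> Bool
  unify Int ~ Bool
  FAIL: mismatch Int ~ Bool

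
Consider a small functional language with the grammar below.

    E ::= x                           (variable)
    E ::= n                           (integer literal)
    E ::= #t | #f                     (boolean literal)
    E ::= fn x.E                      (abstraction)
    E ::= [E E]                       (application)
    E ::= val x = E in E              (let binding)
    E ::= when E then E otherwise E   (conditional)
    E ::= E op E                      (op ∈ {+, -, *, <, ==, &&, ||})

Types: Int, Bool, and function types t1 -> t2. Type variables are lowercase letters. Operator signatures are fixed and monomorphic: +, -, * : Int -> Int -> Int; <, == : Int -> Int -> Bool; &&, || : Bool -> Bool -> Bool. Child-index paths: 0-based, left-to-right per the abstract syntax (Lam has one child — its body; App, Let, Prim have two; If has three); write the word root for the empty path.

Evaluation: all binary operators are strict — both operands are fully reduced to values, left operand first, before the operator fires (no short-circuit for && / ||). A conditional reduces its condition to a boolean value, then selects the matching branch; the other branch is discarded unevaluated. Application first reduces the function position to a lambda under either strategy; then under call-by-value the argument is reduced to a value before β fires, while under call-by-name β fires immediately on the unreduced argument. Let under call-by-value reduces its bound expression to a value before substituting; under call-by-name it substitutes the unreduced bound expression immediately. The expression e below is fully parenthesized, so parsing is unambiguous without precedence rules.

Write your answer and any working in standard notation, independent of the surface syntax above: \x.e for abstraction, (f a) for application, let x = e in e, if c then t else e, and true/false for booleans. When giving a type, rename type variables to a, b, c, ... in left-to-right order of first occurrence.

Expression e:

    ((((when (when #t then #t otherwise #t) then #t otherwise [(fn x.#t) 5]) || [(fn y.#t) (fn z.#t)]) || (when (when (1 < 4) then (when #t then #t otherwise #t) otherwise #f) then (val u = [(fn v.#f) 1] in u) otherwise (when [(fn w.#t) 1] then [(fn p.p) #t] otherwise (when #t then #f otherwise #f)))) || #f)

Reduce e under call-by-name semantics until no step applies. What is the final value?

Answer: true

Derivation:
step 0: ((((if (if true then true else true) then true else ((\x.true) 5)) || ((\y.true) (\z.true))) || (if (if (1 < 4) then (if true then true else true) else false) then (let u = ((\v.false) 1) in u) else (if ((\w.true) 1) then ((\p.p) true) else (if true then false else false)))) || false)
step 1: [if@0.0.0.0] ((((if true then true else ((\x.true) 5)) || ((\y.true) (\z.true))) || (if (if (1 < 4) then (if true then true else true) else false) then (let u = ((\v.false) 1) in u) else (if ((\w.true) 1) then ((\p.p) true) else (if true then false else false)))) || false)
step 2: [if@0.0.0] (((true || ((\y.true) (\z.true))) || (if (if (1 < 4) then (if true then true else true) else false) then (let u = ((\v.false) 1) in u) else (if ((\w.true) 1) then ((\p.p) true) else (if true then false else false)))) || false)
step 3: [beta@0.0.1] (((true || true) || (if (if (1 < 4) then (if true then true else true) else false) then (let u = ((\v.false) 1) in u) else (if ((\w.true) 1) then ((\p.p) true) else (if true then false else false)))) || false)
step 4: [delta@0.0] ((true || (if (if (1 < 4) then (if true then true else true) else false) then (let u = ((\v.false) 1) in u) else (if ((\w.true) 1) then ((\p.p) true) else (if true then false else false)))) || false)
step 5: [delta@0.1.0.0] ((true || (if (if true then (if true then true else true) else false) then (let u = ((\v.false) 1) in u) else (if ((\w.true) 1) then ((\p.p) true) else (if true then false else false)))) || false)
step 6: [if@0.1.0] ((true || (if (if true then true else true) then (let u = ((\v.false) 1) in u) else (if ((\w.true) 1) then ((\p.p) true) else (if true then false else false)))) || false)
step 7: [if@0.1.0] ((true || (if true then (let u = ((\v.false) 1) in u) else (if ((\w.true) 1) then ((\p.p) true) else (if true then false else false)))) || false)
step 8: [if@0.1] ((true || (let u = ((\v.false) 1) in u)) || false)
step 9: [let@0.1] ((true || ((\v.false) 1)) || false)
step 10: [beta@0.1] ((true || false) || false)
step 11: [delta@0] (true || false)
step 12: [delta@root] true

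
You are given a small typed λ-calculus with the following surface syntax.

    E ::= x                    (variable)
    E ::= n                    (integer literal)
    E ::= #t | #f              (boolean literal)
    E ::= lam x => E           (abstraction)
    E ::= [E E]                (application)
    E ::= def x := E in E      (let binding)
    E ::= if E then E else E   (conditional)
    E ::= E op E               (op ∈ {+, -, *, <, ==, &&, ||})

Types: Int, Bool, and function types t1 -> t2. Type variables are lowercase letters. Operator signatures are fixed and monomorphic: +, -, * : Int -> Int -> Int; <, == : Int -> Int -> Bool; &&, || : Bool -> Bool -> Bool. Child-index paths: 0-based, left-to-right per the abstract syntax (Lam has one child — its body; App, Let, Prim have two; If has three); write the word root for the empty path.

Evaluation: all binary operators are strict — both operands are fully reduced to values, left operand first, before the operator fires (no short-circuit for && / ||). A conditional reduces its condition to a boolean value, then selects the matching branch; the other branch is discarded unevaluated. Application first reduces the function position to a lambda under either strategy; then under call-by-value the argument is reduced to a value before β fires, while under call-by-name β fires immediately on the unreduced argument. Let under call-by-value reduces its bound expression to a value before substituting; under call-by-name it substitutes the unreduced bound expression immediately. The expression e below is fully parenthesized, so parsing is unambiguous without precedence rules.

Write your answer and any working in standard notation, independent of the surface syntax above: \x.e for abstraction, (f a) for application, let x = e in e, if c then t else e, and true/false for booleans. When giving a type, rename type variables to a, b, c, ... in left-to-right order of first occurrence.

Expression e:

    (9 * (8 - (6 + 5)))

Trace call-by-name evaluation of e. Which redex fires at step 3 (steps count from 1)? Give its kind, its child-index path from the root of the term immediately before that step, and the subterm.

Trace:
step 0: (9 * (8 - (6 + 5)))
step 1: [delta@1.1] (9 * (8 - 11))
step 2: [delta@1] (9 * -3)
step 3: [delta@root] -27

Answer: delta at root : (9 * -3)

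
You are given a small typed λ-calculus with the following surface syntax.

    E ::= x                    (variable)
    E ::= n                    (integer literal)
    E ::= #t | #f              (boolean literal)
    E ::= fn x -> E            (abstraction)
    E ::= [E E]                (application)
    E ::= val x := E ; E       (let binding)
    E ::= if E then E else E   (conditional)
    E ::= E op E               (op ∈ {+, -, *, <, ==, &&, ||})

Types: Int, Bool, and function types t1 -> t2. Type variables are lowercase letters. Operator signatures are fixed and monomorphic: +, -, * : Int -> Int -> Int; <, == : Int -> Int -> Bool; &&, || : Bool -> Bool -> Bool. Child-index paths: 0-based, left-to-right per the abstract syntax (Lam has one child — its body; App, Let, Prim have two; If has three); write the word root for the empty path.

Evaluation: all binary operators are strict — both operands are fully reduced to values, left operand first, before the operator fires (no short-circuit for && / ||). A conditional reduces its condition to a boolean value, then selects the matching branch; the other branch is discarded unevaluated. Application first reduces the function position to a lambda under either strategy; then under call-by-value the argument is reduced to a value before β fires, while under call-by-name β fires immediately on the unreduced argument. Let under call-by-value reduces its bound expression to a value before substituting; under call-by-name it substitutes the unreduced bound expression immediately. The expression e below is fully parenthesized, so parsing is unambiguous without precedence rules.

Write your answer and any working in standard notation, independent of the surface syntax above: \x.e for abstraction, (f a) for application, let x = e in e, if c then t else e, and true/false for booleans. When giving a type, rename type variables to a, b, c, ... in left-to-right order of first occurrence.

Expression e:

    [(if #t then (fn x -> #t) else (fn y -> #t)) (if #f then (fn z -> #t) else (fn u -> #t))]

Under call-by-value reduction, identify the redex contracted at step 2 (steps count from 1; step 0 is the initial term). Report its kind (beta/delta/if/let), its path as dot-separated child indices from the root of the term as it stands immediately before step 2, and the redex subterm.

Answer: if at 1 : (if false then (\z.true) else (\u.true))

Derivation:
step 0: ((if true then (\x.true) else (\y.true)) (if false then (\z.true) else (\u.true)))
step 1: [if@0] ((\x.true) (if false then (\z.true) else (\u.true)))
step 2: [if@1] ((\x.true) (\u.true))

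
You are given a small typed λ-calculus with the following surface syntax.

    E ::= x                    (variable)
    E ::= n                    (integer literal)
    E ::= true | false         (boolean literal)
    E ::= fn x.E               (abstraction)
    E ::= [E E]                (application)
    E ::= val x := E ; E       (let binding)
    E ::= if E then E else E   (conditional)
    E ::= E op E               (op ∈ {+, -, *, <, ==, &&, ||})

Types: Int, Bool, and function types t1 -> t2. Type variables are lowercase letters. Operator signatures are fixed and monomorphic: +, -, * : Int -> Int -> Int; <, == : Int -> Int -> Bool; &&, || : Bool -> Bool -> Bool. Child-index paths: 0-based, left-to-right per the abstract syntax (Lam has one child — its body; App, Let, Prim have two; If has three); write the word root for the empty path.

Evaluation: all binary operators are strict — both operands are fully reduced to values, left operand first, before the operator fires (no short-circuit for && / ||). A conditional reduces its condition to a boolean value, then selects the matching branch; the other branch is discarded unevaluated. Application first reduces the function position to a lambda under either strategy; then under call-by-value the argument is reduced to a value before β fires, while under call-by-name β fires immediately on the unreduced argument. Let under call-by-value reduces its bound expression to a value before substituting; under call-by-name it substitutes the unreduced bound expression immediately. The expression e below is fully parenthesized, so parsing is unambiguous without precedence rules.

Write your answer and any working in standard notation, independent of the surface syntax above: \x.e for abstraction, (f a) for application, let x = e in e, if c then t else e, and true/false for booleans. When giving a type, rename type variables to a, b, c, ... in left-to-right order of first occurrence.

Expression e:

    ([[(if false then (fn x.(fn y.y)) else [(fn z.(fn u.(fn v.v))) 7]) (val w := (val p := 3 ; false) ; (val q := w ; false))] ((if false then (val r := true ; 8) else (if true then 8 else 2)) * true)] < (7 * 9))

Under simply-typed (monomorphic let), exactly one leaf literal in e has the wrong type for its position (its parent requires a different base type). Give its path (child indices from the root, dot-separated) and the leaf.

Working:
  unify Bool ~ Bool
y : b
\y._ : b -> b
\x._ : a -> b -> b
v : e
\v._ : e -> e
\u._ : d -> e -> e
\z._ : c -> d -> e -> e
  unify c -> d -> e -> e ~ Int -> f
  unify c ~ Int
  unify d -> e -> e ~ f
_ _ : d -> e -> e
  unify a -> b -> b ~ d -> e -> e
  unify a ~ d
  unify b -> b ~ e -> e
  unify b ~ e
  unify e ~ e
let p : Int
let w : Bool
w : Bool
let q : Bool
  unify d -> e -> e ~ Bool -> g
  unify d ~ Bool
  unify e -> e ~ g
_ _ : e -> e
  unify Bool ~ Bool
let r : Bool
  unify Bool ~ Bool
  unify Int ~ Int
  unify Int ~ Int
  unify Int ~ Int
  unify Bool ~ Int
  FAIL: mismatch Bool ~ Int

Answer: 0.1.1 : true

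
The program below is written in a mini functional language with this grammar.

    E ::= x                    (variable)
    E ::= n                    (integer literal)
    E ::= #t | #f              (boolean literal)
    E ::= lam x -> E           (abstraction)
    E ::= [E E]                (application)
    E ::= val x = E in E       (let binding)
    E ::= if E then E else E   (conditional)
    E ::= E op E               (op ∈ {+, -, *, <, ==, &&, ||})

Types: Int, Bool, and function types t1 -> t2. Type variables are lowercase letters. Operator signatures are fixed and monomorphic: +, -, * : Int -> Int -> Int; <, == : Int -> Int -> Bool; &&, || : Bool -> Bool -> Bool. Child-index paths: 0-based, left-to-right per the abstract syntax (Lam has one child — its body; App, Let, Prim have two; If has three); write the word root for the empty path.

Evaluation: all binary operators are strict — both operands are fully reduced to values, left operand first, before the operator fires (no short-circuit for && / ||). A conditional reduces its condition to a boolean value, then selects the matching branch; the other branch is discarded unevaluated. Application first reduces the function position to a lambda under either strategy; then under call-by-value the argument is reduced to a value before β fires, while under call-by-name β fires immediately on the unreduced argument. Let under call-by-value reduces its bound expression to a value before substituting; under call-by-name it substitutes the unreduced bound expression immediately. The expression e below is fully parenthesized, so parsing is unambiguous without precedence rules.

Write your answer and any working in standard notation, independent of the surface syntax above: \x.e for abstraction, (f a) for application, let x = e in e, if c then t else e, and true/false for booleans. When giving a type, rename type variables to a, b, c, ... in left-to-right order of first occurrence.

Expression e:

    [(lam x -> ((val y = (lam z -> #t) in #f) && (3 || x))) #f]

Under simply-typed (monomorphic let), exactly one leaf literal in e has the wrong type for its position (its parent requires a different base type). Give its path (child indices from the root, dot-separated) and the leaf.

Derivation:
\z._ : b -> Bool
let y : b -> Bool
  unify Bool ~ Bool
  unify Int ~ Bool
  FAIL: mismatch Int ~ Bool

Answer: 0.0.1.0 : 3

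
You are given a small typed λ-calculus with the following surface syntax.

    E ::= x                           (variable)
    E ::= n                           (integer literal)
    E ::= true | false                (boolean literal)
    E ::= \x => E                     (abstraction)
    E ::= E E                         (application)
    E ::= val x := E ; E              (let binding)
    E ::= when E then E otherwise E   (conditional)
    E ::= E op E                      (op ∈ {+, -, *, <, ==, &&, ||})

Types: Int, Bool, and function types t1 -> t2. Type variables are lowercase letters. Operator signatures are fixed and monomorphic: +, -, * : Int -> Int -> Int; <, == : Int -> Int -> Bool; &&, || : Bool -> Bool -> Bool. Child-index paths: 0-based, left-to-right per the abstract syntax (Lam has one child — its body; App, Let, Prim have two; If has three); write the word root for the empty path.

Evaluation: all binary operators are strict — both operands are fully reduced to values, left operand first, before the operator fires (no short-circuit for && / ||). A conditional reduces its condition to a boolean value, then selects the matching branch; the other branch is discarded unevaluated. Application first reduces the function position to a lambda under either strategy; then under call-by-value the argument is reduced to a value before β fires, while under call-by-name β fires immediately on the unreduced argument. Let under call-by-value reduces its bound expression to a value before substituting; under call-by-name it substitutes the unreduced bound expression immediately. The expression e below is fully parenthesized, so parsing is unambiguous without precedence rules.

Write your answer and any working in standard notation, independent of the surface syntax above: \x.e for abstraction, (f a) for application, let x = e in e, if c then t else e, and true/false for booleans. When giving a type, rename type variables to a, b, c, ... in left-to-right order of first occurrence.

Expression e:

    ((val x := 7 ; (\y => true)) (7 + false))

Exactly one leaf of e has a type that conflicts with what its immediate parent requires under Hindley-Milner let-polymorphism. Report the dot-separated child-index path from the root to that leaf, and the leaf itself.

Working:
let x : Int
\y._ : a -> Bool
  unify Int ~ Int
  unify Bool ~ Int
  FAIL: mismatch Bool ~ Int

Answer: 1.1 : false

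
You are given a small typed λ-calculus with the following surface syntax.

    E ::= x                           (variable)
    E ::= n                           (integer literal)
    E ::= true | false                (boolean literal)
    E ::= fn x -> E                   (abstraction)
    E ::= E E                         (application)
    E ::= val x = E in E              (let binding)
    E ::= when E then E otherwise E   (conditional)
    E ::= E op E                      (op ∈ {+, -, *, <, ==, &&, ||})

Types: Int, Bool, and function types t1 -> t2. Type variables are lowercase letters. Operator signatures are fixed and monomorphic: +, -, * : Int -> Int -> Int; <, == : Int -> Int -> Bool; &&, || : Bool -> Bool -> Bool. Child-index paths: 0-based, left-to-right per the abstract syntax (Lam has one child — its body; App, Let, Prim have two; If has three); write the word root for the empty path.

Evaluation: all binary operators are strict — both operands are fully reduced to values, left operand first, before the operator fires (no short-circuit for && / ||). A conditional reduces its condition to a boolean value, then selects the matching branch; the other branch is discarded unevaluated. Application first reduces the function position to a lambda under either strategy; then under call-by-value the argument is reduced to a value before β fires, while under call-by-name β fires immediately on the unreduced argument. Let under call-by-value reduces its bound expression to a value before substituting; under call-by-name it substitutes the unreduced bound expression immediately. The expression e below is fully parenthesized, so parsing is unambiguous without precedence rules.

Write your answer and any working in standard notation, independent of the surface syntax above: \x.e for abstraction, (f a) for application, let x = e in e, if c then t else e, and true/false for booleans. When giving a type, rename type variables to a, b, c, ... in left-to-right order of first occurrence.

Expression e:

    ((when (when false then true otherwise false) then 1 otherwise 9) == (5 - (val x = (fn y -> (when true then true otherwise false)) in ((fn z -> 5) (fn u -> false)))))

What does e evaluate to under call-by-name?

Answer: false

Working:
step 0: ((if (if false then true else false) then 1 else 9) == (5 - (let x = (\y.(if true then true else false)) in ((\z.5) (\u.false)))))
step 1: [if@0.0] ((if false then 1 else 9) == (5 - (let x = (\y.(if true then true else false)) in ((\z.5) (\u.false)))))
step 2: [if@0] (9 == (5 - (let x = (\y.(if true then true else false)) in ((\z.5) (\u.false)))))
step 3: [let@1.1] (9 == (5 - ((\z.5) (\u.false))))
step 4: [beta@1.1] (9 == (5 - 5))
step 5: [delta@1] (9 == 0)
step 6: [delta@root] false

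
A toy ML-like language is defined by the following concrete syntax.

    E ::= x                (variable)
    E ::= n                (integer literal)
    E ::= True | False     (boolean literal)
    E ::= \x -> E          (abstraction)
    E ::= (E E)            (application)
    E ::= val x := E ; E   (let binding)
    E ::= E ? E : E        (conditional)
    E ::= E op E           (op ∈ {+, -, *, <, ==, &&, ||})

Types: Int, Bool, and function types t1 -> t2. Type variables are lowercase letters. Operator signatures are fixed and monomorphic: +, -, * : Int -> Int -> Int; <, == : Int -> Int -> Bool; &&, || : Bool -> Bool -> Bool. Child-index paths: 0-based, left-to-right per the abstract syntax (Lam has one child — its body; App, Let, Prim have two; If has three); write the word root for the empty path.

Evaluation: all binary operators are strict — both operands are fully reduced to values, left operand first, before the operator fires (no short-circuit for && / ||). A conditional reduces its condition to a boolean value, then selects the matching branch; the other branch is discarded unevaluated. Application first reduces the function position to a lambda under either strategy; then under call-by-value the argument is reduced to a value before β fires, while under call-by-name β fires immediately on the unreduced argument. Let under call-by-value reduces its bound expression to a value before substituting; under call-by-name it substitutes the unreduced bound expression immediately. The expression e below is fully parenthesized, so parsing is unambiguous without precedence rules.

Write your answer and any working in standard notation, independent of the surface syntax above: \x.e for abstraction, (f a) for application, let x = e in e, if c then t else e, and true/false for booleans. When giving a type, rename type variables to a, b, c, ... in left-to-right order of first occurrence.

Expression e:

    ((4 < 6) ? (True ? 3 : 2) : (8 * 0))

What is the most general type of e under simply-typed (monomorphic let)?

Working:
  unify Int ~ Int
  unify Int ~ Int
  unify Bool ~ Bool
  unify Bool ~ Bool
  unify Int ~ Int
  unify Int ~ Int
  unify Int ~ Int
  unify Int ~ Int

Answer: Int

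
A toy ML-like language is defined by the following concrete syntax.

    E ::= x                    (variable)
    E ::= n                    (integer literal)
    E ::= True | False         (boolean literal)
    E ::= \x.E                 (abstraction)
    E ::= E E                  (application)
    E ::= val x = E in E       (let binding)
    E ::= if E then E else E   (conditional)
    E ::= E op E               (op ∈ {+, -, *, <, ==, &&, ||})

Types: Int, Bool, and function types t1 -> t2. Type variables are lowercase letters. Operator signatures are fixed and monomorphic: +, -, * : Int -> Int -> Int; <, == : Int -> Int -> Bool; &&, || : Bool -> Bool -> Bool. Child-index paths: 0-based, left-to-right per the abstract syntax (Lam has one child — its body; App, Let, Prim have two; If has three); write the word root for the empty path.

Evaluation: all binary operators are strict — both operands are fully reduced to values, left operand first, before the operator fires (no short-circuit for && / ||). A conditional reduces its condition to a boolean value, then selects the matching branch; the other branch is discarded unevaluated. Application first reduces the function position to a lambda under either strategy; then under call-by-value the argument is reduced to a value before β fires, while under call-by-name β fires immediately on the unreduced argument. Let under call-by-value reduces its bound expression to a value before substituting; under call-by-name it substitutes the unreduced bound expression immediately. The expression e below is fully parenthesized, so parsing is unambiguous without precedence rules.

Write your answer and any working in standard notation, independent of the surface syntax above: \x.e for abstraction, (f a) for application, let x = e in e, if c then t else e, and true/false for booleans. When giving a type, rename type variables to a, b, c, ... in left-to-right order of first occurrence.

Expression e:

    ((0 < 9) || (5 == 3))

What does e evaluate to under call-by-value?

Answer: true

Working:
step 0: ((0 < 9) || (5 == 3))
step 1: [delta@0] (true || (5 == 3))
step 2: [delta@1] (true || false)
step 3: [delta@root] true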